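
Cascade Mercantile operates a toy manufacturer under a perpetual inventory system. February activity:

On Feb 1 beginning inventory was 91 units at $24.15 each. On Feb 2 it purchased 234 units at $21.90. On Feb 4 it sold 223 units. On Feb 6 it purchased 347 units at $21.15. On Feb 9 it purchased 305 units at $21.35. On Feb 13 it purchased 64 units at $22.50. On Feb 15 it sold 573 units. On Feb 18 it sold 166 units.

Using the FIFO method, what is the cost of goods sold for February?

Feb 4, 223 sold [FIFO — oldest first]: 91 @ $24.15 + 132 @ $21.90 = $5,088.45
Feb 15, 573 sold [FIFO — oldest first]: 102 @ $21.90 + 347 @ $21.15 + 124 @ $21.35 = $12,220.25
Feb 18, 166 sold [FIFO — oldest first]: 166 @ $21.35 = $3,544.10
Total COGS = $5,088.45 + $12,220.25 + $3,544.10 = $20,852.80
Ending inventory: 15 @ $21.35 + 64 @ $22.50 = $1,760.25

COGS = $20,852.80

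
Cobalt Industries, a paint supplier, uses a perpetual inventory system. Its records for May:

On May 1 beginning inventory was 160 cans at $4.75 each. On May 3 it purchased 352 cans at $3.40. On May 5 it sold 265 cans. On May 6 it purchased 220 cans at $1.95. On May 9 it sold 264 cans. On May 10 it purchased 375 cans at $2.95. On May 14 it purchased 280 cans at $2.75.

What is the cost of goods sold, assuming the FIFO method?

May 5, 265 sold [FIFO — oldest first]: 160 @ $4.75 + 105 @ $3.40 = $1,117.00
May 9, 264 sold [FIFO — oldest first]: 247 @ $3.40 + 17 @ $1.95 = $872.95
Total COGS = $1,117.00 + $872.95 = $1,989.95
Ending inventory: 203 @ $1.95 + 375 @ $2.95 + 280 @ $2.75 = $2,272.10

COGS = $1,989.95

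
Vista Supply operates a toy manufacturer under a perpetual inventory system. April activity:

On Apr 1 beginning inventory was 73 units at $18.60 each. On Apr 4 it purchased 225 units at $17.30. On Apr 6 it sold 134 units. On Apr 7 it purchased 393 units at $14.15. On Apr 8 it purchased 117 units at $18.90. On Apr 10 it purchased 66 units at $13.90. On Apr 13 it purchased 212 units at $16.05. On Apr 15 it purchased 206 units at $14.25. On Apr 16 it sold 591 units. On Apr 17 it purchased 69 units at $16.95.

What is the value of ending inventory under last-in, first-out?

Apr 6, 134 sold [LIFO — newest first]: 134 @ $17.30 = $2,318.20
Apr 16, 591 sold [LIFO — newest first]: 206 @ $14.25 + 212 @ $16.05 + 66 @ $13.90 + 107 @ $18.90 = $9,277.80
Total COGS = $2,318.20 + $9,277.80 = $11,596.00
Ending inventory: 73 @ $18.60 + 91 @ $17.30 + 393 @ $14.15 + 10 @ $18.90 + 69 @ $16.95 = $9,851.60

Ending inventory = $9,851.60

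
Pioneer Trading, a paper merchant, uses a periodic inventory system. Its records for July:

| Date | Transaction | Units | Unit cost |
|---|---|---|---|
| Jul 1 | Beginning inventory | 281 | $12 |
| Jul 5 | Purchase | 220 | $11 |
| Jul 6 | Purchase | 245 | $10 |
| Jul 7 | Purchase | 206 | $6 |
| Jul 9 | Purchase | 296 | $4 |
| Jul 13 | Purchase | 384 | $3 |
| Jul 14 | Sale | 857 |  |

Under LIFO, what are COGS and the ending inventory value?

COGS = $3,398; ending inventory = $8,416

Jul 14, 857 sold [LIFO — newest first]: 384 @ $3 + 296 @ $4 + 177 @ $6 = $3,398
Ending inventory: 281 @ $12 + 220 @ $11 + 245 @ $10 + 29 @ $6 = $8,416
Check: goods available $11,814 = COGS $3,398 + ending $8,416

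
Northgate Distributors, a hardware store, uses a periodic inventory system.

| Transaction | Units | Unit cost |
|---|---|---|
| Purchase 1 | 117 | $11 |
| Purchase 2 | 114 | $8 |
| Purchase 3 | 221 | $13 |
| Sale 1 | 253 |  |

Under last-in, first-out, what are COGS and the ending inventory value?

COGS = $3,129; ending inventory = $1,943

Sale 1 (253) [LIFO — newest first]: 221 @ $13 + 32 @ $8 = $3,129
Ending inventory: 117 @ $11 + 82 @ $8 = $1,943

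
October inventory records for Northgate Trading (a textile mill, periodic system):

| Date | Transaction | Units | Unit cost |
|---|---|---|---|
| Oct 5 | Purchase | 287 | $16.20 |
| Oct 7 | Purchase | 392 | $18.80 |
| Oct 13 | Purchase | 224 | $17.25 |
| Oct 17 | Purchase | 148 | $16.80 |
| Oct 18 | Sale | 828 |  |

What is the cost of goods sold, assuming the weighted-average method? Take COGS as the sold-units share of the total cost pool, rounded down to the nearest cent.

COGS = $14,471.80

Oct 18, sell 828: 828/1051 × $18,369.40 → $14,471.80
Ending inventory (cost pool remaining) = $3,897.60
Check: goods available $18,369.40 = COGS $14,471.80 + ending $3,897.60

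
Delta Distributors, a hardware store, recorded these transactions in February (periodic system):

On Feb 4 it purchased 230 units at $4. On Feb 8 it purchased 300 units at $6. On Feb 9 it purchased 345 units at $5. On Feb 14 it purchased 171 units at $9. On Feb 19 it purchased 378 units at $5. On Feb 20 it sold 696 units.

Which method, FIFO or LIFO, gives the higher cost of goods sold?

FIFO COGS: 230 @ $4 + 300 @ $6 + 166 @ $5 = $3,550
LIFO COGS: 378 @ $5 + 171 @ $9 + 147 @ $5 = $4,164

LIFO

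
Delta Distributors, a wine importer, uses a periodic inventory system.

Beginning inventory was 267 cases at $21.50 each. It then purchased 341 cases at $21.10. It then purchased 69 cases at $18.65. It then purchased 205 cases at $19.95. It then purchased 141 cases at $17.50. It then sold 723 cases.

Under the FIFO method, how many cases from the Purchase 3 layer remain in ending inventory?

Sale 1 (723) [FIFO — oldest first]: 267 @ $21.50 + 341 @ $21.10 + 69 @ $18.65 + 46 @ $19.95 = $15,140.15
Ending inventory: 159 @ $19.95 + 141 @ $17.50 = $5,639.55

159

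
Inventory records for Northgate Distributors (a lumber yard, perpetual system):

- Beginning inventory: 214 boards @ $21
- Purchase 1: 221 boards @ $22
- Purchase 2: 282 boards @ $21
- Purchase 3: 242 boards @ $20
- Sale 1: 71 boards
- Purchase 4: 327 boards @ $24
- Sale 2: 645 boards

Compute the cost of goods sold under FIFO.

COGS = $15,257

Sale 1 (71) [FIFO — oldest first]: 71 @ $21 = $1,491
Sale 2 (645) [FIFO — oldest first]: 143 @ $21 + 221 @ $22 + 281 @ $21 = $13,766
Total COGS = $1,491 + $13,766 = $15,257
Ending inventory: 1 @ $21 + 242 @ $20 + 327 @ $24 = $12,709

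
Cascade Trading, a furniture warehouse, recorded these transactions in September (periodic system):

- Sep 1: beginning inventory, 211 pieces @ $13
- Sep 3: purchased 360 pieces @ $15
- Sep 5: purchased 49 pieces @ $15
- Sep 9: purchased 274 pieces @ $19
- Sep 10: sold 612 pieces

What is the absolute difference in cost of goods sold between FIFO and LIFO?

FIFO COGS: 211 @ $13 + 360 @ $15 + 41 @ $15 = $8,758
LIFO COGS: 274 @ $19 + 49 @ $15 + 289 @ $15 = $10,276
Difference = |$8,758 − $10,276| = $1,518

$1,518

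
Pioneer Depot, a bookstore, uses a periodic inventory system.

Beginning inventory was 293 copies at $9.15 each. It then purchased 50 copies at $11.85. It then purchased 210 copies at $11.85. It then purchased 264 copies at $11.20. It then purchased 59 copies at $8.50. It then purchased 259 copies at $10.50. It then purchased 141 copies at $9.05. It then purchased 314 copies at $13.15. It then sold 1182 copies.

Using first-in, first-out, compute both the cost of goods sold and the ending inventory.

Sale 1 (1182) [FIFO — oldest first]: 293 @ $9.15 + 50 @ $11.85 + 210 @ $11.85 + 264 @ $11.20 + 59 @ $8.50 + 259 @ $10.50 + 47 @ $9.05 = $12,365.10
Ending inventory: 94 @ $9.05 + 314 @ $13.15 = $4,979.80
Check: goods available $17,344.90 = COGS $12,365.10 + ending $4,979.80

COGS = $12,365.10; ending inventory = $4,979.80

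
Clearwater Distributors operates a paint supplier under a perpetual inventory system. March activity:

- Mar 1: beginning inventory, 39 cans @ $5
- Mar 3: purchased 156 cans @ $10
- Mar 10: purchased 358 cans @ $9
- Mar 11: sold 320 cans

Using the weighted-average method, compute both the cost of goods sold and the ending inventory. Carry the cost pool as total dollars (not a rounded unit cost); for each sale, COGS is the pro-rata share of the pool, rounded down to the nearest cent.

COGS = $2,880.00; ending inventory = $2,097.00

After Mar 1: 39 on hand, pool $195.00 (≈ $5.0000 each)
After Mar 3: 195 on hand, pool $1,755.00 (≈ $9.0000 each)
After Mar 10: 553 on hand, pool $4,977.00 (≈ $9.0000 each)
Mar 11, sell 320: 320/553 × $4,977.00 → $2,880.00
Ending inventory (cost pool remaining) = $2,097.00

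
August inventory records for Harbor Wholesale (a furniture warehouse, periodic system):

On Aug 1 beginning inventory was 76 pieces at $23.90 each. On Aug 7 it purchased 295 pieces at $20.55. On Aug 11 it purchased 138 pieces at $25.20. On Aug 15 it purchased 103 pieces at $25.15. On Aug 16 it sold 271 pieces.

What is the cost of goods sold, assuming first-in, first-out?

COGS = $5,823.65

Aug 16, 271 sold [FIFO — oldest first]: 76 @ $23.90 + 195 @ $20.55 = $5,823.65
Ending inventory: 100 @ $20.55 + 138 @ $25.20 + 103 @ $25.15 = $8,123.05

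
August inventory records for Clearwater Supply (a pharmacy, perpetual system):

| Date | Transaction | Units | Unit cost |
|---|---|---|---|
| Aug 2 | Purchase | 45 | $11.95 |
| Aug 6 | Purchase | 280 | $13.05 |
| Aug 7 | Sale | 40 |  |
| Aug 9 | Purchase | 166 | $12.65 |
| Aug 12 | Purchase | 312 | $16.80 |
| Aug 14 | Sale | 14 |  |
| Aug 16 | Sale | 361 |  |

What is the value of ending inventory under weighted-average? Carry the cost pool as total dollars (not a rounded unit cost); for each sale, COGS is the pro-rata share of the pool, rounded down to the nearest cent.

After Aug 2: 45 on hand, pool $537.75 (≈ $11.9500 each)
After Aug 6: 325 on hand, pool $4,191.75 (≈ $12.8977 each)
Aug 7, sell 40: 40/325 × $4,191.75 → $515.90
After Aug 9: 451 on hand, pool $5,775.75 (≈ $12.8065 each)
After Aug 12: 763 on hand, pool $11,017.35 (≈ $14.4395 each)
Aug 14, sell 14: 14/763 × $11,017.35 → $202.15
Aug 16, sell 361: 361/749 × $10,815.20 → $5,212.66
Total COGS = $515.90 + $202.15 + $5,212.66 = $5,930.71
Ending inventory (cost pool remaining) = $5,602.54
Check: goods available $11,533.25 = COGS $5,930.71 + ending $5,602.54

Ending inventory = $5,602.54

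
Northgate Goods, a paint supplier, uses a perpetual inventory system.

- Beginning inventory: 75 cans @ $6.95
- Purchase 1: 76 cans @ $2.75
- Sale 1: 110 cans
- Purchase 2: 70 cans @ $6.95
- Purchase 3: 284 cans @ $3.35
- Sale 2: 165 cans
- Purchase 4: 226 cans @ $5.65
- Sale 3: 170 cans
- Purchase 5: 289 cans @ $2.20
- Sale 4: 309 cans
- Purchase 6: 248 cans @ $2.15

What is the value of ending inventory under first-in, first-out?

Ending inventory = $1,118.40

Sale 1 (110) [FIFO — oldest first]: 75 @ $6.95 + 35 @ $2.75 = $617.50
Sale 2 (165) [FIFO — oldest first]: 41 @ $2.75 + 70 @ $6.95 + 54 @ $3.35 = $780.15
Sale 3 (170) [FIFO — oldest first]: 170 @ $3.35 = $569.50
Sale 4 (309) [FIFO — oldest first]: 60 @ $3.35 + 226 @ $5.65 + 23 @ $2.20 = $1,528.50
Total COGS = $617.50 + $780.15 + $569.50 + $1,528.50 = $3,495.65
Ending inventory: 266 @ $2.20 + 248 @ $2.15 = $1,118.40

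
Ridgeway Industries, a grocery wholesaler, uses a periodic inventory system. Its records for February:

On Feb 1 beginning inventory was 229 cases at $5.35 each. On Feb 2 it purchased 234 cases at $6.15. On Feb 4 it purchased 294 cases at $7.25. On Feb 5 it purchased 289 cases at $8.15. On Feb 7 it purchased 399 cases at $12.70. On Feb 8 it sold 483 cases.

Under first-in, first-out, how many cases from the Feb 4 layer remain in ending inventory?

Feb 8, 483 sold [FIFO — oldest first]: 229 @ $5.35 + 234 @ $6.15 + 20 @ $7.25 = $2,809.25
Ending inventory: 274 @ $7.25 + 289 @ $8.15 + 399 @ $12.70 = $9,409.15

274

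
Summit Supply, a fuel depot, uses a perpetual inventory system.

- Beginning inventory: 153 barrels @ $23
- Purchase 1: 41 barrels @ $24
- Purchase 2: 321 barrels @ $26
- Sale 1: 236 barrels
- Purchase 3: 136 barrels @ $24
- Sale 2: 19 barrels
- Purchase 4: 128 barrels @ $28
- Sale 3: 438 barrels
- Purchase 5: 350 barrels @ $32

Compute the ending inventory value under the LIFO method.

Sale 1 (236) [LIFO — newest first]: 236 @ $26 = $6,136
Sale 2 (19) [LIFO — newest first]: 19 @ $24 = $456
Sale 3 (438) [LIFO — newest first]: 128 @ $28 + 117 @ $24 + 85 @ $26 + 41 @ $24 + 67 @ $23 = $11,127
Total COGS = $6,136 + $456 + $11,127 = $17,719
Ending inventory: 86 @ $23 + 350 @ $32 = $13,178

Ending inventory = $13,178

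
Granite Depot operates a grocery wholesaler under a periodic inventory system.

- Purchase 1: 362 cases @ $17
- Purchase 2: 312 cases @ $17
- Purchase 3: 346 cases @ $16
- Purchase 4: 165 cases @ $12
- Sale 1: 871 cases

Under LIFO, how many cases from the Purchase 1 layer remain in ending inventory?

Sale 1 (871) [LIFO — newest first]: 165 @ $12 + 346 @ $16 + 312 @ $17 + 48 @ $17 = $13,636
Ending inventory: 314 @ $17 = $5,338
Check: goods available $18,974 = COGS $13,636 + ending $5,338

314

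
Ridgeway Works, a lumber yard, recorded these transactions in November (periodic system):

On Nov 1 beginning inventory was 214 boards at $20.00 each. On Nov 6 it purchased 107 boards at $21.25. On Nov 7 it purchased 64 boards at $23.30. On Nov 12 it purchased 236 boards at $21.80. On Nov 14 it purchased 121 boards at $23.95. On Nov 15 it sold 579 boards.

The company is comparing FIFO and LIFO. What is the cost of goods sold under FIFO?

FIFO COGS: 214 @ $20.00 + 107 @ $21.25 + 64 @ $23.30 + 194 @ $21.80 = $12,274.15
LIFO COGS: 121 @ $23.95 + 236 @ $21.80 + 64 @ $23.30 + 107 @ $21.25 + 51 @ $20.00 = $12,827.70

COGS = $12,274.15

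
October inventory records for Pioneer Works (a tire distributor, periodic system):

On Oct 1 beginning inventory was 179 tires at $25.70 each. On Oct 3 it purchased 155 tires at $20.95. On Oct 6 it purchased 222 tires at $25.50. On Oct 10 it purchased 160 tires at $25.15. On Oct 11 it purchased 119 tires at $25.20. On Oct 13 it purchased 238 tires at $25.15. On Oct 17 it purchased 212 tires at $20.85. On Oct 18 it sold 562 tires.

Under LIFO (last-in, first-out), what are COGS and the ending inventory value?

Oct 18, 562 sold [LIFO — newest first]: 212 @ $20.85 + 238 @ $25.15 + 112 @ $25.20 = $13,228.30
Ending inventory: 179 @ $25.70 + 155 @ $20.95 + 222 @ $25.50 + 160 @ $25.15 + 7 @ $25.20 = $17,708.95
Check: goods available $30,937.25 = COGS $13,228.30 + ending $17,708.95

COGS = $13,228.30; ending inventory = $17,708.95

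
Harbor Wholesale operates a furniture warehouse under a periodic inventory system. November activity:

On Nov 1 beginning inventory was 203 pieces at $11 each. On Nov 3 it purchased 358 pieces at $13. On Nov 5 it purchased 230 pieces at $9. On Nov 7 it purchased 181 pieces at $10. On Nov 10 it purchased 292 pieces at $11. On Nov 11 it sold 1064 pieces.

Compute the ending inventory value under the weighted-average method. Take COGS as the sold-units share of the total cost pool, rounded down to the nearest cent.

Nov 11, sell 1064: 1064/1264 × $13,979.00 → $11,767.13
Ending inventory (cost pool remaining) = $2,211.87
Check: goods available $13,979.00 = COGS $11,767.13 + ending $2,211.87

Ending inventory = $2,211.87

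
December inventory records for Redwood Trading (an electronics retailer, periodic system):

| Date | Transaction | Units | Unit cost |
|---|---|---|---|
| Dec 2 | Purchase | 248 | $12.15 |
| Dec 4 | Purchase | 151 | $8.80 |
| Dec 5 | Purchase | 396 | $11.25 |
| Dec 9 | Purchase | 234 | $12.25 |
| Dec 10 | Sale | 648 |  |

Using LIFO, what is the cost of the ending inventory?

Ending inventory = $4,183.60

Dec 10, 648 sold [LIFO — newest first]: 234 @ $12.25 + 396 @ $11.25 + 18 @ $8.80 = $7,479.90
Ending inventory: 248 @ $12.15 + 133 @ $8.80 = $4,183.60
Check: goods available $11,663.50 = COGS $7,479.90 + ending $4,183.60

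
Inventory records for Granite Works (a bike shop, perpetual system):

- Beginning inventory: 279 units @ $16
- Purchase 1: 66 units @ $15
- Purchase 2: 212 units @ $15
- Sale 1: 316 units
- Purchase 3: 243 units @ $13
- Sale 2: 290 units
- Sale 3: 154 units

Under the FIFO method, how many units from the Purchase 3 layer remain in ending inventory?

Sale 1 (316) [FIFO — oldest first]: 279 @ $16 + 37 @ $15 = $5,019
Sale 2 (290) [FIFO — oldest first]: 29 @ $15 + 212 @ $15 + 49 @ $13 = $4,252
Sale 3 (154) [FIFO — oldest first]: 154 @ $13 = $2,002
Total COGS = $5,019 + $4,252 + $2,002 = $11,273
Ending inventory: 40 @ $13 = $520

40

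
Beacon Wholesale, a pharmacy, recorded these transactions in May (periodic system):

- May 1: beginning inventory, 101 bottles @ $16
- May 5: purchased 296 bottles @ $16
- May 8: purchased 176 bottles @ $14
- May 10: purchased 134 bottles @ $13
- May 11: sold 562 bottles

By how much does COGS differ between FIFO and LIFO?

$424

FIFO COGS: 101 @ $16 + 296 @ $16 + 165 @ $14 = $8,662
LIFO COGS: 134 @ $13 + 176 @ $14 + 252 @ $16 = $8,238
Difference = |$8,662 − $8,238| = $424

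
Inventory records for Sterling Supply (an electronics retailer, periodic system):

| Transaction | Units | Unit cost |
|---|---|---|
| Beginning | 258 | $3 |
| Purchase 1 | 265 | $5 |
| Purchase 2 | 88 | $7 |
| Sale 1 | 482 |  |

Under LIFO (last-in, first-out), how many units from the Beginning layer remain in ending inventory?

129

Sale 1 (482) [LIFO — newest first]: 88 @ $7 + 265 @ $5 + 129 @ $3 = $2,328
Ending inventory: 129 @ $3 = $387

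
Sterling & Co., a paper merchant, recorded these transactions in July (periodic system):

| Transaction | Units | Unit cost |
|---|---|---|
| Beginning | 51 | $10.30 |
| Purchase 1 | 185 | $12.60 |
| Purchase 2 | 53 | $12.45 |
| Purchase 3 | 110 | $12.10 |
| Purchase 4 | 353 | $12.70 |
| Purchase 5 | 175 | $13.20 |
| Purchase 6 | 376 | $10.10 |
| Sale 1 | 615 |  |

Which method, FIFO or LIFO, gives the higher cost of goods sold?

FIFO COGS: 51 @ $10.30 + 185 @ $12.60 + 53 @ $12.45 + 110 @ $12.10 + 216 @ $12.70 = $7,590.35
LIFO COGS: 376 @ $10.10 + 175 @ $13.20 + 64 @ $12.70 = $6,920.40

FIFO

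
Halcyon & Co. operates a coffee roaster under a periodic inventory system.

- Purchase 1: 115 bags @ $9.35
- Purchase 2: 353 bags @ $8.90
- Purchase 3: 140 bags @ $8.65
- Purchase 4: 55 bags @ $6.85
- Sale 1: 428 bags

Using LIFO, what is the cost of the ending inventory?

Ending inventory = $2,143.25

Sale 1 (428) [LIFO — newest first]: 55 @ $6.85 + 140 @ $8.65 + 233 @ $8.90 = $3,661.45
Ending inventory: 115 @ $9.35 + 120 @ $8.90 = $2,143.25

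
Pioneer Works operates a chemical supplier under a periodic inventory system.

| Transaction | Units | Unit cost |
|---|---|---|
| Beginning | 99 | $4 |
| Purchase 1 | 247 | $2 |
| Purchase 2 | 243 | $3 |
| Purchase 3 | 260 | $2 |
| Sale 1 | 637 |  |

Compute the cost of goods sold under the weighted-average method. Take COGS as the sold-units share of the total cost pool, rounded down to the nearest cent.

Sale 1, sell 637: 637/849 × $2,139.00 → $1,604.87
Ending inventory (cost pool remaining) = $534.13

COGS = $1,604.87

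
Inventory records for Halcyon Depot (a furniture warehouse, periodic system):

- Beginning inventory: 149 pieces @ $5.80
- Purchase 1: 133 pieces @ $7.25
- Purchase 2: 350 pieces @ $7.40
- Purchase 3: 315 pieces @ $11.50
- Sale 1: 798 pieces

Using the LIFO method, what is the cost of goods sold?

COGS = $7,176.75

Sale 1 (798) [LIFO — newest first]: 315 @ $11.50 + 350 @ $7.40 + 133 @ $7.25 = $7,176.75
Ending inventory: 149 @ $5.80 = $864.20
Check: goods available $8,040.95 = COGS $7,176.75 + ending $864.20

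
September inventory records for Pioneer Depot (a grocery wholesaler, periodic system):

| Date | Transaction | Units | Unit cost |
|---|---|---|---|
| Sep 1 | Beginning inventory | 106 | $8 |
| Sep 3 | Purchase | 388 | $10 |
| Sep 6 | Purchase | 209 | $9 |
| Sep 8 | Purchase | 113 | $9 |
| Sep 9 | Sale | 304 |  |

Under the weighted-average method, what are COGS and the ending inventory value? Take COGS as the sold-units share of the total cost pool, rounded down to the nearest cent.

COGS = $2,841.05; ending inventory = $4,784.95

Sep 9, sell 304: 304/816 × $7,626.00 → $2,841.05
Ending inventory (cost pool remaining) = $4,784.95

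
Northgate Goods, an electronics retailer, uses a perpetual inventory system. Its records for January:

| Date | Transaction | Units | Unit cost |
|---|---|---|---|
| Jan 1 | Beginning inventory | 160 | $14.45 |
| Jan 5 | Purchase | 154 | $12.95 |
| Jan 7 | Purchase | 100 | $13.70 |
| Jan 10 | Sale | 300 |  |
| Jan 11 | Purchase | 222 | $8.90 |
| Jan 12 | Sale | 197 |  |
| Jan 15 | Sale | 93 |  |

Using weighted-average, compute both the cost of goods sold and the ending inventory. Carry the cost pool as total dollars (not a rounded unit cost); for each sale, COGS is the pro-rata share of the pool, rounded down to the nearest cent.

After Jan 1: 160 on hand, pool $2,312.00 (≈ $14.4500 each)
After Jan 5: 314 on hand, pool $4,306.30 (≈ $13.7143 each)
After Jan 7: 414 on hand, pool $5,676.30 (≈ $13.7109 each)
Jan 10, sell 300: 300/414 × $5,676.30 → $4,113.26
After Jan 11: 336 on hand, pool $3,538.84 (≈ $10.5323 each)
Jan 12, sell 197: 197/336 × $3,538.84 → $2,074.85
Jan 15, sell 93: 93/139 × $1,463.99 → $979.50
Total COGS = $4,113.26 + $2,074.85 + $979.50 = $7,167.61
Ending inventory (cost pool remaining) = $484.49

COGS = $7,167.61; ending inventory = $484.49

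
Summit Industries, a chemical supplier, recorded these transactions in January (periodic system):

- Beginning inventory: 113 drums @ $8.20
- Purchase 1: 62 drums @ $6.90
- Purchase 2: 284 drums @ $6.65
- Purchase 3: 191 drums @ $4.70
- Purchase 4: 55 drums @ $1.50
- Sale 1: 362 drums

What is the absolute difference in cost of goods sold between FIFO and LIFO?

$846.35

FIFO COGS: 113 @ $8.20 + 62 @ $6.90 + 187 @ $6.65 = $2,597.95
LIFO COGS: 55 @ $1.50 + 191 @ $4.70 + 116 @ $6.65 = $1,751.60
Difference = |$2,597.95 − $1,751.60| = $846.35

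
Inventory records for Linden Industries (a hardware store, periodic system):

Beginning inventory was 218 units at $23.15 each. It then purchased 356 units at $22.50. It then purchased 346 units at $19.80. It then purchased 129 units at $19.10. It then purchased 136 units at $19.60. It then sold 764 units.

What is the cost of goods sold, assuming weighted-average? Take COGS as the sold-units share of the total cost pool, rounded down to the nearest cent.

Sale 1, sell 764: 764/1185 × $25,037.00 → $16,141.99
Ending inventory (cost pool remaining) = $8,895.01

COGS = $16,141.99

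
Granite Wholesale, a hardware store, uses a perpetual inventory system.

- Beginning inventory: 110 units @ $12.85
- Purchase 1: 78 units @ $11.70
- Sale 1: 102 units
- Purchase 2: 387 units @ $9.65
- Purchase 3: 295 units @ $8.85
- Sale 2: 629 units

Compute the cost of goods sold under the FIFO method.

COGS = $7,441.25

Sale 1 (102) [FIFO — oldest first]: 102 @ $12.85 = $1,310.70
Sale 2 (629) [FIFO — oldest first]: 8 @ $12.85 + 78 @ $11.70 + 387 @ $9.65 + 156 @ $8.85 = $6,130.55
Total COGS = $1,310.70 + $6,130.55 = $7,441.25
Ending inventory: 139 @ $8.85 = $1,230.15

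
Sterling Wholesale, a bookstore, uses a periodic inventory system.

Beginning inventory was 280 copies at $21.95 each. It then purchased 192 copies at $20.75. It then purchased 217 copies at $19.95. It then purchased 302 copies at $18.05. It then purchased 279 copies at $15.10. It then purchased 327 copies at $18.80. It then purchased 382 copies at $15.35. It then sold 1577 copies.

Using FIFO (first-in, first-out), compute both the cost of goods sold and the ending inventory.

Sale 1 (1577) [FIFO — oldest first]: 280 @ $21.95 + 192 @ $20.75 + 217 @ $19.95 + 302 @ $18.05 + 279 @ $15.10 + 307 @ $18.80 = $29,894.75
Ending inventory: 20 @ $18.80 + 382 @ $15.35 = $6,239.70
Check: goods available $36,134.45 = COGS $29,894.75 + ending $6,239.70

COGS = $29,894.75; ending inventory = $6,239.70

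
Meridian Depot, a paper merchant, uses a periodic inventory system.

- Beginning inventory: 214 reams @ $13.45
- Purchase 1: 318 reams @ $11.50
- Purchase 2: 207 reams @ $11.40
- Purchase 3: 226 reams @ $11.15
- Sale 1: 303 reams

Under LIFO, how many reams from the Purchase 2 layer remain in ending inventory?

Sale 1 (303) [LIFO — newest first]: 226 @ $11.15 + 77 @ $11.40 = $3,397.70
Ending inventory: 214 @ $13.45 + 318 @ $11.50 + 130 @ $11.40 = $8,017.30
Check: goods available $11,415.00 = COGS $3,397.70 + ending $8,017.30

130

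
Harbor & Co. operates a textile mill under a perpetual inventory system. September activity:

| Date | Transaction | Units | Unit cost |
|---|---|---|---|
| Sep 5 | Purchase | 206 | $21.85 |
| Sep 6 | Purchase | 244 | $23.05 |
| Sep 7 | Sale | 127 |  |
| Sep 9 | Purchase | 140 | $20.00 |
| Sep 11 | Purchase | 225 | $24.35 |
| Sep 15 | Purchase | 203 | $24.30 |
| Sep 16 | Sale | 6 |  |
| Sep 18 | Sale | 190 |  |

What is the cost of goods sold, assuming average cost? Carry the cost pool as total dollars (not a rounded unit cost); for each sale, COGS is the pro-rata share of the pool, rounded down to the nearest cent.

COGS = $7,362.57

After Sep 5: 206 on hand, pool $4,501.10 (≈ $21.8500 each)
After Sep 6: 450 on hand, pool $10,125.30 (≈ $22.5007 each)
Sep 7, sell 127: 127/450 × $10,125.30 → $2,857.58
After Sep 9: 463 on hand, pool $10,067.72 (≈ $21.7445 each)
After Sep 11: 688 on hand, pool $15,546.47 (≈ $22.5966 each)
After Sep 15: 891 on hand, pool $20,479.37 (≈ $22.9847 each)
Sep 16, sell 6: 6/891 × $20,479.37 → $137.90
Sep 18, sell 190: 190/885 × $20,341.47 → $4,367.09
Total COGS = $2,857.58 + $137.90 + $4,367.09 = $7,362.57
Ending inventory (cost pool remaining) = $15,974.38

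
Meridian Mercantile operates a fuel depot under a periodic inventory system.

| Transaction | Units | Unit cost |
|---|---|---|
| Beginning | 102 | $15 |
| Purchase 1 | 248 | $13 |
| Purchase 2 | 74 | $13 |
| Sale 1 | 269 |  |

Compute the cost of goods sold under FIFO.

Sale 1 (269) [FIFO — oldest first]: 102 @ $15 + 167 @ $13 = $3,701
Ending inventory: 81 @ $13 + 74 @ $13 = $2,015

COGS = $3,701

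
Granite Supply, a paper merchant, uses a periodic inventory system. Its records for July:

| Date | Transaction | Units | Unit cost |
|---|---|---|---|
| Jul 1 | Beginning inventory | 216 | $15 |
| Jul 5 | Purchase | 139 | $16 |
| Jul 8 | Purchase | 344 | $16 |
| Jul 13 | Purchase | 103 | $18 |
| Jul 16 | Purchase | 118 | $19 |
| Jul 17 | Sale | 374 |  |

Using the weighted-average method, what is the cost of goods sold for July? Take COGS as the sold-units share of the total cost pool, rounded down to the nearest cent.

Jul 17, sell 374: 374/920 × $15,064.00 → $6,123.84
Ending inventory (cost pool remaining) = $8,940.16

COGS = $6,123.84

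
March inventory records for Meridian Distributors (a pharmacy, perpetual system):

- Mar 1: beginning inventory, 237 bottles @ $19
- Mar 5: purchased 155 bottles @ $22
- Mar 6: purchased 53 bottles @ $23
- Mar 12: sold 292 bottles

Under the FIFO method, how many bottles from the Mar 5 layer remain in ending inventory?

100

Mar 12, 292 sold [FIFO — oldest first]: 237 @ $19 + 55 @ $22 = $5,713
Ending inventory: 100 @ $22 + 53 @ $23 = $3,419
Check: goods available $9,132 = COGS $5,713 + ending $3,419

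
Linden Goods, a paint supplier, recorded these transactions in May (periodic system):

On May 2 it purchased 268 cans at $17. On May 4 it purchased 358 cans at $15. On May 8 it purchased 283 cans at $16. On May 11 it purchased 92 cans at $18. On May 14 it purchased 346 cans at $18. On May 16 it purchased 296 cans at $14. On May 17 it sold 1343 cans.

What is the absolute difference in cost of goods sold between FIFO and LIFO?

$820

FIFO COGS: 268 @ $17 + 358 @ $15 + 283 @ $16 + 92 @ $18 + 342 @ $18 = $22,266
LIFO COGS: 296 @ $14 + 346 @ $18 + 92 @ $18 + 283 @ $16 + 326 @ $15 = $21,446
Difference = |$22,266 − $21,446| = $820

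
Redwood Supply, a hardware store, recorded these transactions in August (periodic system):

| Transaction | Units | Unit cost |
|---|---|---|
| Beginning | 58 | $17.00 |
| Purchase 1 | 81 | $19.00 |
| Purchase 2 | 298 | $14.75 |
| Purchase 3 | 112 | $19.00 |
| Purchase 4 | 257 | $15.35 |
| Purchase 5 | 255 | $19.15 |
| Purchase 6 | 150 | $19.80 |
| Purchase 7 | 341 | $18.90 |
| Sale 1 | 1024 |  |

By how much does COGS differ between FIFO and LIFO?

FIFO COGS: 58 @ $17.00 + 81 @ $19.00 + 298 @ $14.75 + 112 @ $19.00 + 257 @ $15.35 + 218 @ $19.15 = $17,168.15
LIFO COGS: 341 @ $18.90 + 150 @ $19.80 + 255 @ $19.15 + 257 @ $15.35 + 21 @ $19.00 = $18,642.10
Difference = |$17,168.15 − $18,642.10| = $1,473.95

$1,473.95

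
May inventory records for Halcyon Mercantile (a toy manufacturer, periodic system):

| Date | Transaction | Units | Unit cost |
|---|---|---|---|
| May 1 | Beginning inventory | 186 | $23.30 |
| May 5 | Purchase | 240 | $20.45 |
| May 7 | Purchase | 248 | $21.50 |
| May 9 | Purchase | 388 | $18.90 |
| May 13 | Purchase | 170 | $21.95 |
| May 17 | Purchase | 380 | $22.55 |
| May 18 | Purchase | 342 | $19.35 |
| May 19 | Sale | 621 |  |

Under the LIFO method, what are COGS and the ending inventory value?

May 19, 621 sold [LIFO — newest first]: 342 @ $19.35 + 279 @ $22.55 = $12,909.15
Ending inventory: 186 @ $23.30 + 240 @ $20.45 + 248 @ $21.50 + 388 @ $18.90 + 170 @ $21.95 + 101 @ $22.55 = $27,916.05
Check: goods available $40,825.20 = COGS $12,909.15 + ending $27,916.05

COGS = $12,909.15; ending inventory = $27,916.05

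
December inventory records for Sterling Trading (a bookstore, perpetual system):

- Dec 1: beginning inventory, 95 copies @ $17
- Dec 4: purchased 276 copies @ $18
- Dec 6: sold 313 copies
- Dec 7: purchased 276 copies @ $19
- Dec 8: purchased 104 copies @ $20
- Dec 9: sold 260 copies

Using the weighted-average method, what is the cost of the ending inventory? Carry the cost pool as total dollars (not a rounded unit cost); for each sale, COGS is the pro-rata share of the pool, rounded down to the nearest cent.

Ending inventory = $3,394.66

After Dec 1: 95 on hand, pool $1,615.00 (≈ $17.0000 each)
After Dec 4: 371 on hand, pool $6,583.00 (≈ $17.7439 each)
Dec 6, sell 313: 313/371 × $6,583.00 → $5,553.85
After Dec 7: 334 on hand, pool $6,273.15 (≈ $18.7819 each)
After Dec 8: 438 on hand, pool $8,353.15 (≈ $19.0711 each)
Dec 9, sell 260: 260/438 × $8,353.15 → $4,958.49
Total COGS = $5,553.85 + $4,958.49 = $10,512.34
Ending inventory (cost pool remaining) = $3,394.66
Check: goods available $13,907.00 = COGS $10,512.34 + ending $3,394.66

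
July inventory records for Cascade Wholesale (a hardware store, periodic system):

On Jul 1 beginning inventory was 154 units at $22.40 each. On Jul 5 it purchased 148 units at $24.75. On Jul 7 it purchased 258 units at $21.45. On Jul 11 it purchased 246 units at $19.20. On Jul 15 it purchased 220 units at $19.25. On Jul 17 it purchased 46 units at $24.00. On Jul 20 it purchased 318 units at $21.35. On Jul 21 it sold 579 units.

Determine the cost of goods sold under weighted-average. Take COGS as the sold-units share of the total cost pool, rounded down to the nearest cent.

Jul 21, sell 579: 579/1390 × $29,498.20 → $12,287.37
Ending inventory (cost pool remaining) = $17,210.83

COGS = $12,287.37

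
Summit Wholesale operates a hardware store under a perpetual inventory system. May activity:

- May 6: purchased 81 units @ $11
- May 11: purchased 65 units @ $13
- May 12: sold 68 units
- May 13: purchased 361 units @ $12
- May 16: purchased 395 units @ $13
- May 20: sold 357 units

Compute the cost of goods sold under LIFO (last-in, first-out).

COGS = $5,519

May 12, 68 sold [LIFO — newest first]: 65 @ $13 + 3 @ $11 = $878
May 20, 357 sold [LIFO — newest first]: 357 @ $13 = $4,641
Total COGS = $878 + $4,641 = $5,519
Ending inventory: 78 @ $11 + 361 @ $12 + 38 @ $13 = $5,684
Check: goods available $11,203 = COGS $5,519 + ending $5,684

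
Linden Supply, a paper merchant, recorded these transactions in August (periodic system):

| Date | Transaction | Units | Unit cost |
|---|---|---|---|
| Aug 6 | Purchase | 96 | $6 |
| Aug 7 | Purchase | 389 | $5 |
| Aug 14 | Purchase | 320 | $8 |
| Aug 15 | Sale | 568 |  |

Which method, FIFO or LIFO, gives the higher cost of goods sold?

FIFO COGS: 96 @ $6 + 389 @ $5 + 83 @ $8 = $3,185
LIFO COGS: 320 @ $8 + 248 @ $5 = $3,800

LIFO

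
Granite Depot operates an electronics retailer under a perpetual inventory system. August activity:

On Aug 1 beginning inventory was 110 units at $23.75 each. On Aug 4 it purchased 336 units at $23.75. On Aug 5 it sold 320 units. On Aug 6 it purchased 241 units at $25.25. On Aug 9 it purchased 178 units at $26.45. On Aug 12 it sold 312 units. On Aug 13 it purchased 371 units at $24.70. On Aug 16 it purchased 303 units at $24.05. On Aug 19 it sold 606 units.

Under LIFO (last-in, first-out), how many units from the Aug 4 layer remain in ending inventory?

Aug 5, 320 sold [LIFO — newest first]: 320 @ $23.75 = $7,600.00
Aug 12, 312 sold [LIFO — newest first]: 178 @ $26.45 + 134 @ $25.25 = $8,091.60
Aug 19, 606 sold [LIFO — newest first]: 303 @ $24.05 + 303 @ $24.70 = $14,771.25
Total COGS = $7,600.00 + $8,091.60 + $14,771.25 = $30,462.85
Ending inventory: 110 @ $23.75 + 16 @ $23.75 + 107 @ $25.25 + 68 @ $24.70 = $7,373.85
Check: goods available $37,836.70 = COGS $30,462.85 + ending $7,373.85

16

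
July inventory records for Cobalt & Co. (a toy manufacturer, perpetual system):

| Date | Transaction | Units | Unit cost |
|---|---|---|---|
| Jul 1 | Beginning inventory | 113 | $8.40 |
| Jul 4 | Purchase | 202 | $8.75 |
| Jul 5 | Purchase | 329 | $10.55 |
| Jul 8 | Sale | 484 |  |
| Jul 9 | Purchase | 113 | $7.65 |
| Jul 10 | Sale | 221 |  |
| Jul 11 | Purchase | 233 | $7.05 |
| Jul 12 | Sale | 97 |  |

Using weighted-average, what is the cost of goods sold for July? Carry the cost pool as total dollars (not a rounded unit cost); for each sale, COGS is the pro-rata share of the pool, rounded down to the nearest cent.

After Jul 1: 113 on hand, pool $949.20 (≈ $8.4000 each)
After Jul 4: 315 on hand, pool $2,716.70 (≈ $8.6244 each)
After Jul 5: 644 on hand, pool $6,187.65 (≈ $9.6082 each)
Jul 8, sell 484: 484/644 × $6,187.65 → $4,650.34
After Jul 9: 273 on hand, pool $2,401.76 (≈ $8.7977 each)
Jul 10, sell 221: 221/273 × $2,401.76 → $1,944.28
After Jul 11: 285 on hand, pool $2,100.13 (≈ $7.3689 each)
Jul 12, sell 97: 97/285 × $2,100.13 → $714.78
Total COGS = $4,650.34 + $1,944.28 + $714.78 = $7,309.40
Ending inventory (cost pool remaining) = $1,385.35
Check: goods available $8,694.75 = COGS $7,309.40 + ending $1,385.35

COGS = $7,309.40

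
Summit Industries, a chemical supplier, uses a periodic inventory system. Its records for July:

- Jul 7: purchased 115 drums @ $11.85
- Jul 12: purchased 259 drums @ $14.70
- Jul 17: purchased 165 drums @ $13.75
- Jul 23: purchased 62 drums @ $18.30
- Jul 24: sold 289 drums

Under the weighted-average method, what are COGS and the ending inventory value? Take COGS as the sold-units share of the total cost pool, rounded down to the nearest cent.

Jul 24, sell 289: 289/601 × $8,573.40 → $4,122.64
Ending inventory (cost pool remaining) = $4,450.76

COGS = $4,122.64; ending inventory = $4,450.76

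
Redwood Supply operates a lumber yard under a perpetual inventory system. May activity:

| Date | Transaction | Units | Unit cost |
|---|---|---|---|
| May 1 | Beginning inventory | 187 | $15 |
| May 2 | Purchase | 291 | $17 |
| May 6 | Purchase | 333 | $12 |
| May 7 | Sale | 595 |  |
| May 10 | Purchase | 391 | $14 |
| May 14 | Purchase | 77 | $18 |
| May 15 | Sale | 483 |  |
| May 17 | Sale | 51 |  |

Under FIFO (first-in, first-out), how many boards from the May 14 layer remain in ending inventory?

77

May 7, 595 sold [FIFO — oldest first]: 187 @ $15 + 291 @ $17 + 117 @ $12 = $9,156
May 15, 483 sold [FIFO — oldest first]: 216 @ $12 + 267 @ $14 = $6,330
May 17, 51 sold [FIFO — oldest first]: 51 @ $14 = $714
Total COGS = $9,156 + $6,330 + $714 = $16,200
Ending inventory: 73 @ $14 + 77 @ $18 = $2,408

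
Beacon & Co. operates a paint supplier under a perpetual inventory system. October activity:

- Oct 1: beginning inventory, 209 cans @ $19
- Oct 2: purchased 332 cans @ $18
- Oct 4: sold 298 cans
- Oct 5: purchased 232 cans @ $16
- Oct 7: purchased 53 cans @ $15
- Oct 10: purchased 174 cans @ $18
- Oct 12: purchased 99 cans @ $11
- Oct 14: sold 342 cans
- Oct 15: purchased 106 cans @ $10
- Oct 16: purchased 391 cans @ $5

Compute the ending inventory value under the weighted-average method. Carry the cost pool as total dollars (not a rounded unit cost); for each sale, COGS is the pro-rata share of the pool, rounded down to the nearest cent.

Ending inventory = $10,576.69

After Oct 1: 209 on hand, pool $3,971.00 (≈ $19.0000 each)
After Oct 2: 541 on hand, pool $9,947.00 (≈ $18.3863 each)
Oct 4, sell 298: 298/541 × $9,947.00 → $5,479.12
After Oct 5: 475 on hand, pool $8,179.88 (≈ $17.2208 each)
After Oct 7: 528 on hand, pool $8,974.88 (≈ $16.9979 each)
After Oct 10: 702 on hand, pool $12,106.88 (≈ $17.2463 each)
After Oct 12: 801 on hand, pool $13,195.88 (≈ $16.4743 each)
Oct 14, sell 342: 342/801 × $13,195.88 → $5,634.19
After Oct 15: 565 on hand, pool $8,621.69 (≈ $15.2596 each)
After Oct 16: 956 on hand, pool $10,576.69 (≈ $11.0635 each)
Total COGS = $5,479.12 + $5,634.19 = $11,113.31
Ending inventory (cost pool remaining) = $10,576.69
Check: goods available $21,690.00 = COGS $11,113.31 + ending $10,576.69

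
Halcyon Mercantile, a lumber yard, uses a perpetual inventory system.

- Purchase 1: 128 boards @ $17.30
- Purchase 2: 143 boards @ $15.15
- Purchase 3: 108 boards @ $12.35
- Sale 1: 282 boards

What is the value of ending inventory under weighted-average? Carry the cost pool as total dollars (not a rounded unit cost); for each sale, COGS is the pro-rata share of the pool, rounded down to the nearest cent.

After Purchase 1: 128 on hand, pool $2,214.40 (≈ $17.3000 each)
After Purchase 2: 271 on hand, pool $4,380.85 (≈ $16.1655 each)
After Purchase 3: 379 on hand, pool $5,714.65 (≈ $15.0782 each)
Sale 1, sell 282: 282/379 × $5,714.65 → $4,252.06
Ending inventory (cost pool remaining) = $1,462.59

Ending inventory = $1,462.59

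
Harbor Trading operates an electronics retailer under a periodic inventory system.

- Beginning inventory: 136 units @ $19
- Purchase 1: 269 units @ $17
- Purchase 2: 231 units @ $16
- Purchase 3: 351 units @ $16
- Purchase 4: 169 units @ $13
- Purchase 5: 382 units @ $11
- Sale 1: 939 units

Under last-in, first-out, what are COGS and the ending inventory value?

Sale 1 (939) [LIFO — newest first]: 382 @ $11 + 169 @ $13 + 351 @ $16 + 37 @ $16 = $12,607
Ending inventory: 136 @ $19 + 269 @ $17 + 194 @ $16 = $10,261
Check: goods available $22,868 = COGS $12,607 + ending $10,261

COGS = $12,607; ending inventory = $10,261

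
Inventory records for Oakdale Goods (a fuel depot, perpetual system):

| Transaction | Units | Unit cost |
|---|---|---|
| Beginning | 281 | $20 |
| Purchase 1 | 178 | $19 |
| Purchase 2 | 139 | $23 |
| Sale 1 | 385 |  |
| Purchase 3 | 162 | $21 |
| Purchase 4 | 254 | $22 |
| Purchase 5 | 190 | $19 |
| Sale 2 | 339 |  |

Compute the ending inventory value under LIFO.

Sale 1 (385) [LIFO — newest first]: 139 @ $23 + 178 @ $19 + 68 @ $20 = $7,939
Sale 2 (339) [LIFO — newest first]: 190 @ $19 + 149 @ $22 = $6,888
Total COGS = $7,939 + $6,888 = $14,827
Ending inventory: 213 @ $20 + 162 @ $21 + 105 @ $22 = $9,972

Ending inventory = $9,972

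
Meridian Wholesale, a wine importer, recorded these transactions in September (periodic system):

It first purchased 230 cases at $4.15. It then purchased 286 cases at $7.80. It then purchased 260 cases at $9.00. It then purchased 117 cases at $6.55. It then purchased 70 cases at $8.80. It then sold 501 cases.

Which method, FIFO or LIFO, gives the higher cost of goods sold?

LIFO

FIFO COGS: 230 @ $4.15 + 271 @ $7.80 = $3,068.30
LIFO COGS: 70 @ $8.80 + 117 @ $6.55 + 260 @ $9.00 + 54 @ $7.80 = $4,143.55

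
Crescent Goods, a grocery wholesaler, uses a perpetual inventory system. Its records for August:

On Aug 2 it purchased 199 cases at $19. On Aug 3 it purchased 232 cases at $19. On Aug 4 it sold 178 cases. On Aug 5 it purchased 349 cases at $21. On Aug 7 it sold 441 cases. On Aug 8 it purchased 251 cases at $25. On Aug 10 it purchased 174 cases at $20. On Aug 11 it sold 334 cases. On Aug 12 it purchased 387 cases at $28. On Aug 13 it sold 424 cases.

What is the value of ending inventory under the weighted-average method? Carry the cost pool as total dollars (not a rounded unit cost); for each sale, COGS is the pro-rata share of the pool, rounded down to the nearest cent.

After Aug 2: 199 on hand, pool $3,781.00 (≈ $19.0000 each)
After Aug 3: 431 on hand, pool $8,189.00 (≈ $19.0000 each)
Aug 4, sell 178: 178/431 × $8,189.00 → $3,382.00
After Aug 5: 602 on hand, pool $12,136.00 (≈ $20.1595 each)
Aug 7, sell 441: 441/602 × $12,136.00 → $8,890.32
After Aug 8: 412 on hand, pool $9,520.68 (≈ $23.1084 each)
After Aug 10: 586 on hand, pool $13,000.68 (≈ $22.1855 each)
Aug 11, sell 334: 334/586 × $13,000.68 → $7,409.94
After Aug 12: 639 on hand, pool $16,426.74 (≈ $25.7069 each)
Aug 13, sell 424: 424/639 × $16,426.74 → $10,899.74
Total COGS = $3,382.00 + $8,890.32 + $7,409.94 + $10,899.74 = $30,582.00
Ending inventory (cost pool remaining) = $5,527.00
Check: goods available $36,109.00 = COGS $30,582.00 + ending $5,527.00

Ending inventory = $5,527.00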